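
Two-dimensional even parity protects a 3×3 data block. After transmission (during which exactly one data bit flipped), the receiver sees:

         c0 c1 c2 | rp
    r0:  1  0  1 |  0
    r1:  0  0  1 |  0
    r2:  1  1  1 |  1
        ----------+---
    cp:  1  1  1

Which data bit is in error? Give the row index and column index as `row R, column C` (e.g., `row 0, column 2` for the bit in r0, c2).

row 1, column 0

Recompute each row's even parity and compare to rp:
  r0: data parity 0, sent rp 0 → ok
  r1: data parity 1, sent rp 0 → mismatch
  r2: data parity 1, sent rp 1 → ok
Recompute each column's even parity and compare to cp:
  c0: data parity 0, sent cp 1 → mismatch
  c1: data parity 1, sent cp 1 → ok
  c2: data parity 1, sent cp 1 → ok
Exactly one row (r1) and one column (c0) fail → the flipped bit is at their intersection.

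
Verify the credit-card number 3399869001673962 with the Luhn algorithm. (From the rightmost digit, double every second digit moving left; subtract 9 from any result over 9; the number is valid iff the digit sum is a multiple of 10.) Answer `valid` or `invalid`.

valid

From the right, keep odd positions and double even positions (subtract 9 from any doubled value over 9):
  doubled (positions 2,4,...): 3 6 3 0 9 7 9 6 → sum 43
  kept (positions 1,3,...): 2 9 7 1 0 6 9 3 → sum 37
Total = 80.
80 mod 10 = 0, so the number is valid.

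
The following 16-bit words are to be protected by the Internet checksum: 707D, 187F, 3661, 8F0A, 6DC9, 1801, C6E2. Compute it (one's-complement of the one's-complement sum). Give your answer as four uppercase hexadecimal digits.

One's-complement addition (fold any carry out of bit 15 back into bit 0):
  0x707D + 0x187F = 0x088FC
  0x88FC + 0x3661 = 0x0BF5D
  0xBF5D + 0x8F0A = 0x14E67 → wrap carry → 0x4E68
  0x4E68 + 0x6DC9 = 0x0BC31
  0xBC31 + 0x1801 = 0x0D432
  0xD432 + 0xC6E2 = 0x19B14 → wrap carry → 0x9B15
One's-complement sum = 0x9B15.
Checksum = ~0x9B15 & 0xFFFF = 0x64EA.

64EA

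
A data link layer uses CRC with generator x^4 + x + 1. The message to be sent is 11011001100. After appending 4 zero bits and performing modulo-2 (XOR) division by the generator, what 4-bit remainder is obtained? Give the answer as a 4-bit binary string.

1010

Append 4 zeros: 110110011000000. Divide by 10011 (XOR where the leading bit is 1):
  pos 0: 11011 XOR 10011 = 01000
  pos 1: 10000 XOR 10011 = 00011
  pos 4: 11011 XOR 10011 = 01000
  pos 5: 10000 XOR 10011 = 00011
  pos 8: 11000 XOR 10011 = 01011
  pos 9: 10110 XOR 10011 = 00101
Remainder (last 4 bits) = 1010. This is the CRC / FCS.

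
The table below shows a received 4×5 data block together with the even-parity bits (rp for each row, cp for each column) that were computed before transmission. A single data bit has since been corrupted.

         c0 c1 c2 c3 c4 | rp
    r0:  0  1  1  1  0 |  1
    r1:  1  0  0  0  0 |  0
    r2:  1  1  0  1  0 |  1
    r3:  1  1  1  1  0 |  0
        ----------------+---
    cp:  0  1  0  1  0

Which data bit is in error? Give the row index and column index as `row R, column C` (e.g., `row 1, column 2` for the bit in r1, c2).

Recompute each row's even parity and compare to rp:
  r0: data parity 1, sent rp 1 → ok
  r1: data parity 1, sent rp 0 → mismatch
  r2: data parity 1, sent rp 1 → ok
  r3: data parity 0, sent rp 0 → ok
Recompute each column's even parity and compare to cp:
  c0: data parity 1, sent cp 0 → mismatch
  c1: data parity 1, sent cp 1 → ok
  c2: data parity 0, sent cp 0 → ok
  c3: data parity 1, sent cp 1 → ok
  c4: data parity 0, sent cp 0 → ok
Exactly one row (r1) and one column (c0) fail → the flipped bit is at their intersection.

row 1, column 0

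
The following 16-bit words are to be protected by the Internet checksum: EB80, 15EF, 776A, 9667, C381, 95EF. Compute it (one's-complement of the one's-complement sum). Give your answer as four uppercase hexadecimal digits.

974C

One's-complement addition (fold any carry out of bit 15 back into bit 0):
  0xEB80 + 0x15EF = 0x1016F → wrap carry → 0x0170
  0x0170 + 0x776A = 0x078DA
  0x78DA + 0x9667 = 0x10F41 → wrap carry → 0x0F42
  0x0F42 + 0xC381 = 0x0D2C3
  0xD2C3 + 0x95EF = 0x168B2 → wrap carry → 0x68B3
One's-complement sum = 0x68B3.
Checksum = ~0x68B3 & 0xFFFF = 0x974C.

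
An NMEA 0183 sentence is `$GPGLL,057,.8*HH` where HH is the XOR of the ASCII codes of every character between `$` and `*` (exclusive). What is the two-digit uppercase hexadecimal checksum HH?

74

XOR the ASCII codes of the payload characters:
  'G' = 0x47 → acc = 0x47
  'P' = 0x50 → acc = 0x17
  'G' = 0x47 → acc = 0x50
  'L' = 0x4C → acc = 0x1C
  'L' = 0x4C → acc = 0x50
  ',' = 0x2C → acc = 0x7C
  '0' = 0x30 → acc = 0x4C
  '5' = 0x35 → acc = 0x79
  '7' = 0x37 → acc = 0x4E
  ',' = 0x2C → acc = 0x62
  '.' = 0x2E → acc = 0x4C
  '8' = 0x38 → acc = 0x74
Checksum = 0x74.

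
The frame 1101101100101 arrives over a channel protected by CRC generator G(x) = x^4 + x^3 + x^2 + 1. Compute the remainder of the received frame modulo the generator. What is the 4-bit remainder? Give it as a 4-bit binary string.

Modulo-2 division of 1101101100101 by 11101:
  pos 0: 11011 XOR 11101 = 00110
  pos 2: 11001 XOR 11101 = 00100
  pos 4: 10010 XOR 11101 = 01111
  pos 5: 11110 XOR 11101 = 00011
  pos 8: 11101 XOR 11101 = 00000
Remainder = 0000 (zero — the frame passes the CRC check).

0000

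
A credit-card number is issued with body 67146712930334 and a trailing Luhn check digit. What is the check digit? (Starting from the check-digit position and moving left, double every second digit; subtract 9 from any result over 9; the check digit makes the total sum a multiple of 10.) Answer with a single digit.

Partial digits right→left: 4 3 3 0 3 9 2 1 7 6 4 1 7 6
Double every second digit counting from the check-digit position (so the 1st, 3rd, 5th, ... of the partial from the right).
  doubled (with −9 where >9): 8 6 6 4 5 8 5 → sum 42
  kept as-is: 3 0 9 1 6 1 6 → sum 26
Total = 42 + 26 = 68.
Check digit = (10 − (68 mod 10)) mod 10 = 2.

2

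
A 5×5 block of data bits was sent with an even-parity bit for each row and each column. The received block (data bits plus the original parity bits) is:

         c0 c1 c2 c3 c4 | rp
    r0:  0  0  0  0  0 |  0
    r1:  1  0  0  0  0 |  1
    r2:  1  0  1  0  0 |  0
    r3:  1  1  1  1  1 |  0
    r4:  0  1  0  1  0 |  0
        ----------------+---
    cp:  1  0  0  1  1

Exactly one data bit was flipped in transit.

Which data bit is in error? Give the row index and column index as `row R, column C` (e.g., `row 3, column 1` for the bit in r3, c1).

row 3, column 3

Recompute each row's even parity and compare to rp:
  r0: data parity 0, sent rp 0 → ok
  r1: data parity 1, sent rp 1 → ok
  r2: data parity 0, sent rp 0 → ok
  r3: data parity 1, sent rp 0 → mismatch
  r4: data parity 0, sent rp 0 → ok
Recompute each column's even parity and compare to cp:
  c0: data parity 1, sent cp 1 → ok
  c1: data parity 0, sent cp 0 → ok
  c2: data parity 0, sent cp 0 → ok
  c3: data parity 0, sent cp 1 → mismatch
  c4: data parity 1, sent cp 1 → ok
Exactly one row (r3) and one column (c3) fail → the flipped bit is at their intersection.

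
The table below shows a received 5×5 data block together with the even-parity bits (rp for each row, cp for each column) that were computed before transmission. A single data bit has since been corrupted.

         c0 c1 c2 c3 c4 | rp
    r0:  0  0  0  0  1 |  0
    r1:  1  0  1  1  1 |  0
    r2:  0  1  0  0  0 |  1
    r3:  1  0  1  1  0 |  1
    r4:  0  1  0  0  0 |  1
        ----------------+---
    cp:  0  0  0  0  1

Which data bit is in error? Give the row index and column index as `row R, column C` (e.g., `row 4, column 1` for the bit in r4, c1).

Recompute each row's even parity and compare to rp:
  r0: data parity 1, sent rp 0 → mismatch
  r1: data parity 0, sent rp 0 → ok
  r2: data parity 1, sent rp 1 → ok
  r3: data parity 1, sent rp 1 → ok
  r4: data parity 1, sent rp 1 → ok
Recompute each column's even parity and compare to cp:
  c0: data parity 0, sent cp 0 → ok
  c1: data parity 0, sent cp 0 → ok
  c2: data parity 0, sent cp 0 → ok
  c3: data parity 0, sent cp 0 → ok
  c4: data parity 0, sent cp 1 → mismatch
Exactly one row (r0) and one column (c4) fail → the flipped bit is at their intersection.

row 0, column 4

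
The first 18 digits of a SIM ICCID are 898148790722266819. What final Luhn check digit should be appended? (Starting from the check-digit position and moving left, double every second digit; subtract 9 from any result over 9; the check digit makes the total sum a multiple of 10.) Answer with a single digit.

Partial digits right→left: 9 1 8 6 6 2 2 2 7 0 9 7 8 4 1 8 9 8
Double every second digit counting from the check-digit position (so the 1st, 3rd, 5th, ... of the partial from the right).
  doubled (with −9 where >9): 9 7 3 4 5 9 7 2 9 → sum 55
  kept as-is: 1 6 2 2 0 7 4 8 8 → sum 38
Total = 55 + 38 = 93.
Check digit = (10 − (93 mod 10)) mod 10 = 7.

7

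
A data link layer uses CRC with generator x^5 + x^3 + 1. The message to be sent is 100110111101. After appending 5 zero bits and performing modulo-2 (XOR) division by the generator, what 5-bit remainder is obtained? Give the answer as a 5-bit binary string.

Append 5 zeros: 10011011110100000. Divide by 101001 (XOR where the leading bit is 1):
  pos 0: 100110 XOR 101001 = 001111
  pos 2: 111111 XOR 101001 = 010110
  pos 3: 101101 XOR 101001 = 000100
  pos 6: 100101 XOR 101001 = 001100
  pos 8: 110000 XOR 101001 = 011001
  pos 9: 110010 XOR 101001 = 011011
  pos 10: 110110 XOR 101001 = 011111
  pos 11: 111110 XOR 101001 = 010111
Remainder (last 5 bits) = 10111. This is the CRC / FCS.

10111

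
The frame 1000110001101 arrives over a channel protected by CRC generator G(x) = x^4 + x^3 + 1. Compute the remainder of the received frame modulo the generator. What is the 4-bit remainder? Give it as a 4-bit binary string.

Modulo-2 division of 1000110001101 by 11001:
  pos 0: 10001 XOR 11001 = 01000
  pos 1: 10001 XOR 11001 = 01000
  pos 2: 10000 XOR 11001 = 01001
  pos 3: 10010 XOR 11001 = 01011
  pos 4: 10110 XOR 11001 = 01111
  pos 5: 11111 XOR 11001 = 00110
  pos 7: 11010 XOR 11001 = 00011
Remainder = 0111 (nonzero — an error is detected).

0111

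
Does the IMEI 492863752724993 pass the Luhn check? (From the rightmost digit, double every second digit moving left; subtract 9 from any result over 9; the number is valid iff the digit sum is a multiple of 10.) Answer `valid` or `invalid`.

valid

From the right, keep odd positions and double even positions (subtract 9 from any doubled value over 9):
  doubled (positions 2,4,...): 9 8 5 1 6 7 9 → sum 45
  kept (positions 1,3,...): 3 9 2 2 7 6 2 4 → sum 35
Total = 80.
80 mod 10 = 0, so the number is valid.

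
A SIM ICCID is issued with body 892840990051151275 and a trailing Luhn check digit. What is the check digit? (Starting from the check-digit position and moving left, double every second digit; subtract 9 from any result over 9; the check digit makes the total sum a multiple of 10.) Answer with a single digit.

0

Partial digits right→left: 5 7 2 1 5 1 1 5 0 0 9 9 0 4 8 2 9 8
Double every second digit counting from the check-digit position (so the 1st, 3rd, 5th, ... of the partial from the right).
  doubled (with −9 where >9): 1 4 1 2 0 9 0 7 9 → sum 33
  kept as-is: 7 1 1 5 0 9 4 2 8 → sum 37
Total = 33 + 37 = 70.
Check digit = (10 − (70 mod 10)) mod 10 = 0.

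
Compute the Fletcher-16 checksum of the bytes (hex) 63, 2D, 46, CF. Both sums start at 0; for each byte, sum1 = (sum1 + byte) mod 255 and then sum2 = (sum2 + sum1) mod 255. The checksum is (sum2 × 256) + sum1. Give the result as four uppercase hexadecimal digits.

71A6

Running sums (mod 255):
  after byte 0 (63): sum1=99, sum2=99
  after byte 1 (2D): sum1=144, sum2=243
  after byte 2 (46): sum1=214, sum2=202
  after byte 3 (CF): sum1=166, sum2=113
Checksum = sum2·256 + sum1 = 113·256 + 166 = 29094 = 0x71A6.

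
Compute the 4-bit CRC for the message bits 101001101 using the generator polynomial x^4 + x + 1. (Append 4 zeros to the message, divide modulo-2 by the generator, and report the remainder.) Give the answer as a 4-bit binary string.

Append 4 zeros: 1010011010000. Divide by 10011 (XOR where the leading bit is 1):
  pos 0: 10100 XOR 10011 = 00111
  pos 2: 11111 XOR 10011 = 01100
  pos 3: 11000 XOR 10011 = 01011
  pos 4: 10111 XOR 10011 = 00100
  pos 6: 10000 XOR 10011 = 00011
Remainder (last 4 bits) = 1100. This is the CRC / FCS.

1100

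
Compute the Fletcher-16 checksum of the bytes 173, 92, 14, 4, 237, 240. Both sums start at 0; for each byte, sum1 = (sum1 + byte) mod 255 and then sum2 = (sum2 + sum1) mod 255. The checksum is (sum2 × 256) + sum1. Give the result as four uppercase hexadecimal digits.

Running sums (mod 255):
  after byte 0 (173): sum1=173, sum2=173
  after byte 1 (92): sum1=10, sum2=183
  after byte 2 (14): sum1=24, sum2=207
  after byte 3 (4): sum1=28, sum2=235
  after byte 4 (237): sum1=10, sum2=245
  after byte 5 (240): sum1=250, sum2=240
Checksum = sum2·256 + sum1 = 240·256 + 250 = 61690 = 0xF0FA.

F0FA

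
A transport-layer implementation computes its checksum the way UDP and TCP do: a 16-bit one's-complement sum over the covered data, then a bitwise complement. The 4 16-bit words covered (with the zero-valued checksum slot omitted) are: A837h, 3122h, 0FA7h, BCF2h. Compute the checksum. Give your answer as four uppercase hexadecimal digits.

5A0C

One's-complement addition (fold any carry out of bit 15 back into bit 0):
  0xA837 + 0x3122 = 0x0D959
  0xD959 + 0x0FA7 = 0x0E900
  0xE900 + 0xBCF2 = 0x1A5F2 → wrap carry → 0xA5F3
One's-complement sum = 0xA5F3.
Checksum = ~0xA5F3 & 0xFFFF = 0x5A0C.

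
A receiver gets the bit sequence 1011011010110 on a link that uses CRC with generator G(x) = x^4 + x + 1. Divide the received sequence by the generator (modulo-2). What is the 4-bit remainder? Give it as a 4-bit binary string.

0000

Modulo-2 division of 1011011010110 by 10011:
  pos 0: 10110 XOR 10011 = 00101
  pos 2: 10111 XOR 10011 = 00100
  pos 4: 10001 XOR 10011 = 00010
  pos 7: 10011 XOR 10011 = 00000
Remainder = 0000 (zero — the frame passes the CRC check).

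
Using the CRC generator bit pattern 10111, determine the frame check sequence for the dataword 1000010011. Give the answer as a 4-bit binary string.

Append 4 zeros: 10000100110000. Divide by 10111 (XOR where the leading bit is 1):
  pos 0: 10000 XOR 10111 = 00111
  pos 2: 11110 XOR 10111 = 01001
  pos 3: 10010 XOR 10111 = 00101
  pos 5: 10111 XOR 10111 = 00000
Remainder (last 4 bits) = 0000. This is the CRC / FCS.

0000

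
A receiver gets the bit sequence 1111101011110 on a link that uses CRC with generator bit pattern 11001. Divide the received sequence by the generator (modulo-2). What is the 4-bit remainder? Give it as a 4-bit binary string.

Modulo-2 division of 1111101011110 by 11001:
  pos 0: 11111 XOR 11001 = 00110
  pos 2: 11001 XOR 11001 = 00000
  pos 8: 11110 XOR 11001 = 00111
Remainder = 0111 (nonzero — an error is detected).

0111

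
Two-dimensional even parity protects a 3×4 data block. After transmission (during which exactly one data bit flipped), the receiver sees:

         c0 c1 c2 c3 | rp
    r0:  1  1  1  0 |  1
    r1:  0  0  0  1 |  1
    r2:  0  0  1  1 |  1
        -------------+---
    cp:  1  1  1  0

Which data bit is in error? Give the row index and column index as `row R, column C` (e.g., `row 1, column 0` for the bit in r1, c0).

Recompute each row's even parity and compare to rp:
  r0: data parity 1, sent rp 1 → ok
  r1: data parity 1, sent rp 1 → ok
  r2: data parity 0, sent rp 1 → mismatch
Recompute each column's even parity and compare to cp:
  c0: data parity 1, sent cp 1 → ok
  c1: data parity 1, sent cp 1 → ok
  c2: data parity 0, sent cp 1 → mismatch
  c3: data parity 0, sent cp 0 → ok
Exactly one row (r2) and one column (c2) fail → the flipped bit is at their intersection.

row 2, column 2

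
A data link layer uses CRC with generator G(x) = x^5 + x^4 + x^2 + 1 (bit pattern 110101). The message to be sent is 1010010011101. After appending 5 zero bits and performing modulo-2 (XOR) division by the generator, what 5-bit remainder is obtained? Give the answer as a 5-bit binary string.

01000

Append 5 zeros: 101001001110100000. Divide by 110101 (XOR where the leading bit is 1):
  pos 0: 101001 XOR 110101 = 011100
  pos 1: 111000 XOR 110101 = 001101
  pos 3: 110101 XOR 110101 = 000000
  pos 9: 110100 XOR 110101 = 000001
Remainder (last 5 bits) = 01000. This is the CRC / FCS.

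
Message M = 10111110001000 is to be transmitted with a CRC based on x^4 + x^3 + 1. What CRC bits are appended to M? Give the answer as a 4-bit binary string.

0110

Append 4 zeros: 101111100010000000. Divide by 11001 (XOR where the leading bit is 1):
  pos 0: 10111 XOR 11001 = 01110
  pos 1: 11101 XOR 11001 = 00100
  pos 3: 10010 XOR 11001 = 01011
  pos 4: 10110 XOR 11001 = 01111
  pos 5: 11110 XOR 11001 = 00111
  pos 7: 11110 XOR 11001 = 00111
  pos 9: 11100 XOR 11001 = 00101
  pos 11: 10100 XOR 11001 = 01101
  pos 12: 11010 XOR 11001 = 00011
Remainder (last 4 bits) = 0110. This is the CRC / FCS.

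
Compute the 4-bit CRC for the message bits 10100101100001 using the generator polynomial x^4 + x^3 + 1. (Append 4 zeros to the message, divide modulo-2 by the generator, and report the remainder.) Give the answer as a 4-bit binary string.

Append 4 zeros: 101001011000010000. Divide by 11001 (XOR where the leading bit is 1):
  pos 0: 10100 XOR 11001 = 01101
  pos 1: 11011 XOR 11001 = 00010
  pos 4: 10011 XOR 11001 = 01010
  pos 5: 10100 XOR 11001 = 01101
  pos 6: 11010 XOR 11001 = 00011
  pos 9: 11001 XOR 11001 = 00000
Remainder (last 4 bits) = 0000. This is the CRC / FCS.

0000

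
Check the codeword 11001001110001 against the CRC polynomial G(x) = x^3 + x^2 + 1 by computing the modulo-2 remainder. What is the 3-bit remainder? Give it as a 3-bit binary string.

010

Modulo-2 division of 11001001110001 by 1101:
  pos 0: 1100 XOR 1101 = 0001
  pos 3: 1100 XOR 1101 = 0001
  pos 6: 1111 XOR 1101 = 0010
  pos 8: 1000 XOR 1101 = 0101
  pos 9: 1010 XOR 1101 = 0111
  pos 10: 1111 XOR 1101 = 0010
Remainder = 010 (nonzero — an error is detected).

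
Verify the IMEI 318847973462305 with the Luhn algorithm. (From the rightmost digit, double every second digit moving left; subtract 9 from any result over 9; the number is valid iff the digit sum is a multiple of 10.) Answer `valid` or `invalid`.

invalid

From the right, keep odd positions and double even positions (subtract 9 from any doubled value over 9):
  doubled (positions 2,4,...): 0 4 8 5 5 7 2 → sum 31
  kept (positions 1,3,...): 5 3 6 3 9 4 8 3 → sum 41
Total = 72.
72 mod 10 = 2, so the number is invalid.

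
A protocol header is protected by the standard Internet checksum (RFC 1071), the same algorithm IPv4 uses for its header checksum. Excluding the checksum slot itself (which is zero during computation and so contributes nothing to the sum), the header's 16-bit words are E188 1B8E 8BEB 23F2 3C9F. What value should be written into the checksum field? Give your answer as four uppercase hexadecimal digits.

One's-complement addition (fold any carry out of bit 15 back into bit 0):
  0xE188 + 0x1B8E = 0x0FD16
  0xFD16 + 0x8BEB = 0x18901 → wrap carry → 0x8902
  0x8902 + 0x23F2 = 0x0ACF4
  0xACF4 + 0x3C9F = 0x0E993
One's-complement sum = 0xE993.
Checksum = ~0xE993 & 0xFFFF = 0x166C.

166C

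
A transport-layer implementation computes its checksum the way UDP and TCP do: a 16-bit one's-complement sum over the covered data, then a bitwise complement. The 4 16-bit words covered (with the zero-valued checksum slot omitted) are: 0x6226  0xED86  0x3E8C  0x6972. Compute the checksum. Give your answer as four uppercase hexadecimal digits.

0854

One's-complement addition (fold any carry out of bit 15 back into bit 0):
  0x6226 + 0xED86 = 0x14FAC → wrap carry → 0x4FAD
  0x4FAD + 0x3E8C = 0x08E39
  0x8E39 + 0x6972 = 0x0F7AB
One's-complement sum = 0xF7AB.
Checksum = ~0xF7AB & 0xFFFF = 0x0854.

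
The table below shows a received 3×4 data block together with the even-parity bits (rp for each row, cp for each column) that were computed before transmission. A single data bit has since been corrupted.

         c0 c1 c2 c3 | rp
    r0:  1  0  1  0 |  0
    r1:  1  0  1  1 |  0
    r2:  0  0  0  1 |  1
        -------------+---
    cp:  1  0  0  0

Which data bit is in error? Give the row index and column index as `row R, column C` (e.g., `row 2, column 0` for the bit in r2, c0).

row 1, column 0

Recompute each row's even parity and compare to rp:
  r0: data parity 0, sent rp 0 → ok
  r1: data parity 1, sent rp 0 → mismatch
  r2: data parity 1, sent rp 1 → ok
Recompute each column's even parity and compare to cp:
  c0: data parity 0, sent cp 1 → mismatch
  c1: data parity 0, sent cp 0 → ok
  c2: data parity 0, sent cp 0 → ok
  c3: data parity 0, sent cp 0 → ok
Exactly one row (r1) and one column (c0) fail → the flipped bit is at their intersection.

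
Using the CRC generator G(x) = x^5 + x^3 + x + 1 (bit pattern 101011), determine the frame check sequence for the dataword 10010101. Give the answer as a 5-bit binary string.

Append 5 zeros: 1001010100000. Divide by 101011 (XOR where the leading bit is 1):
  pos 0: 100101 XOR 101011 = 001110
  pos 2: 111001 XOR 101011 = 010010
  pos 3: 100100 XOR 101011 = 001111
  pos 5: 111100 XOR 101011 = 010111
  pos 6: 101110 XOR 101011 = 000101
Remainder (last 5 bits) = 01010. This is the CRC / FCS.

01010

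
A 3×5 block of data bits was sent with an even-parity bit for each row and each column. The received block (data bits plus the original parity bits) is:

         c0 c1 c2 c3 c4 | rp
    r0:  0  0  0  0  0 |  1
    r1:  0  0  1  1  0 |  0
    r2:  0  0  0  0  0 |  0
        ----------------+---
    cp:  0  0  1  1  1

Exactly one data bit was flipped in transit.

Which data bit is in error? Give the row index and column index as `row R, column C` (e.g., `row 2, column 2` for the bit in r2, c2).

Recompute each row's even parity and compare to rp:
  r0: data parity 0, sent rp 1 → mismatch
  r1: data parity 0, sent rp 0 → ok
  r2: data parity 0, sent rp 0 → ok
Recompute each column's even parity and compare to cp:
  c0: data parity 0, sent cp 0 → ok
  c1: data parity 0, sent cp 0 → ok
  c2: data parity 1, sent cp 1 → ok
  c3: data parity 1, sent cp 1 → ok
  c4: data parity 0, sent cp 1 → mismatch
Exactly one row (r0) and one column (c4) fail → the flipped bit is at their intersection.

row 0, column 4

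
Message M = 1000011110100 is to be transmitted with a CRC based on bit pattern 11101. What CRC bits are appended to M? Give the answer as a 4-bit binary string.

1001

Append 4 zeros: 10000111101000000. Divide by 11101 (XOR where the leading bit is 1):
  pos 0: 10000 XOR 11101 = 01101
  pos 1: 11011 XOR 11101 = 00110
  pos 3: 11011 XOR 11101 = 00110
  pos 5: 11010 XOR 11101 = 00111
  pos 7: 11110 XOR 11101 = 00011
  pos 10: 11000 XOR 11101 = 00101
  pos 12: 10100 XOR 11101 = 01001
Remainder (last 4 bits) = 1001. This is the CRC / FCS.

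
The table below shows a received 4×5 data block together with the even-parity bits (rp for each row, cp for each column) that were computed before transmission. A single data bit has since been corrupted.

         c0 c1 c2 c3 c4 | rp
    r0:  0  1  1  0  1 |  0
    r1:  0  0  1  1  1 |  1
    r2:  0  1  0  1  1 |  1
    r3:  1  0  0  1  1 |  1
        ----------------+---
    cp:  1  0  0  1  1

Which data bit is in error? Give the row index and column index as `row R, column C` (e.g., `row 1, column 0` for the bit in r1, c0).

row 0, column 4

Recompute each row's even parity and compare to rp:
  r0: data parity 1, sent rp 0 → mismatch
  r1: data parity 1, sent rp 1 → ok
  r2: data parity 1, sent rp 1 → ok
  r3: data parity 1, sent rp 1 → ok
Recompute each column's even parity and compare to cp:
  c0: data parity 1, sent cp 1 → ok
  c1: data parity 0, sent cp 0 → ok
  c2: data parity 0, sent cp 0 → ok
  c3: data parity 1, sent cp 1 → ok
  c4: data parity 0, sent cp 1 → mismatch
Exactly one row (r0) and one column (c4) fail → the flipped bit is at their intersection.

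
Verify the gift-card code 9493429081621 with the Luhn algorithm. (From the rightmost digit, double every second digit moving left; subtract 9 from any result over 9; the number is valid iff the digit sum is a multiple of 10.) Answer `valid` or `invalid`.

From the right, keep odd positions and double even positions (subtract 9 from any doubled value over 9):
  doubled (positions 2,4,...): 4 2 0 4 6 8 → sum 24
  kept (positions 1,3,...): 1 6 8 9 4 9 9 → sum 46
Total = 70.
70 mod 10 = 0, so the number is valid.

valid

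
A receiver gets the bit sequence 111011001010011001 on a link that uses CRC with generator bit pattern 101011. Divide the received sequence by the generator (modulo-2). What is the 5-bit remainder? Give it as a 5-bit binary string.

Modulo-2 division of 111011001010011001 by 101011:
  pos 0: 111011 XOR 101011 = 010000
  pos 1: 100000 XOR 101011 = 001011
  pos 3: 101101 XOR 101011 = 000110
  pos 6: 110010 XOR 101011 = 011001
  pos 7: 110010 XOR 101011 = 011001
  pos 8: 110011 XOR 101011 = 011000
  pos 9: 110001 XOR 101011 = 011010
  pos 10: 110100 XOR 101011 = 011111
  pos 11: 111110 XOR 101011 = 010101
  pos 12: 101011 XOR 101011 = 000000
Remainder = 00000 (zero — the frame passes the CRC check).

00000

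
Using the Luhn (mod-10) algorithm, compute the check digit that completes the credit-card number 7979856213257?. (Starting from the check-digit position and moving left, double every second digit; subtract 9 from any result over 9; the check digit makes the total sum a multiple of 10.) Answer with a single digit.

6

Partial digits right→left: 7 5 2 3 1 2 6 5 8 9 7 9 7
Double every second digit counting from the check-digit position (so the 1st, 3rd, 5th, ... of the partial from the right).
  doubled (with −9 where >9): 5 4 2 3 7 5 5 → sum 31
  kept as-is: 5 3 2 5 9 9 → sum 33
Total = 31 + 33 = 64.
Check digit = (10 − (64 mod 10)) mod 10 = 6.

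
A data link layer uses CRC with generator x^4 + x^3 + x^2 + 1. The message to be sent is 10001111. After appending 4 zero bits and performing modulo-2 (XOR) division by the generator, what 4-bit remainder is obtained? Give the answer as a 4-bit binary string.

1000

Append 4 zeros: 100011110000. Divide by 11101 (XOR where the leading bit is 1):
  pos 0: 10001 XOR 11101 = 01100
  pos 1: 11001 XOR 11101 = 00100
  pos 3: 10011 XOR 11101 = 01110
  pos 4: 11100 XOR 11101 = 00001
Remainder (last 4 bits) = 1000. This is the CRC / FCS.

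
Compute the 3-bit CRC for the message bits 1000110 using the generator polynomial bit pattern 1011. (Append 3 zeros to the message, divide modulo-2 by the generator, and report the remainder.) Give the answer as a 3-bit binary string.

Append 3 zeros: 1000110000. Divide by 1011 (XOR where the leading bit is 1):
  pos 0: 1000 XOR 1011 = 0011
  pos 2: 1111 XOR 1011 = 0100
  pos 3: 1000 XOR 1011 = 0011
  pos 5: 1100 XOR 1011 = 0111
  pos 6: 1110 XOR 1011 = 0101
Remainder (last 3 bits) = 101. This is the CRC / FCS.

101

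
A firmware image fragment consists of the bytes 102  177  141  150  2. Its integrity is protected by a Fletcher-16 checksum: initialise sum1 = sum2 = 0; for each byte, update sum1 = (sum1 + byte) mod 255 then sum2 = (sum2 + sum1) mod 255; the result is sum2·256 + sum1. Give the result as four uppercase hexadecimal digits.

9E3E

Running sums (mod 255):
  after byte 0 (102): sum1=102, sum2=102
  after byte 1 (177): sum1=24, sum2=126
  after byte 2 (141): sum1=165, sum2=36
  after byte 3 (150): sum1=60, sum2=96
  after byte 4 (2): sum1=62, sum2=158
Checksum = sum2·256 + sum1 = 158·256 + 62 = 40510 = 0x9E3E.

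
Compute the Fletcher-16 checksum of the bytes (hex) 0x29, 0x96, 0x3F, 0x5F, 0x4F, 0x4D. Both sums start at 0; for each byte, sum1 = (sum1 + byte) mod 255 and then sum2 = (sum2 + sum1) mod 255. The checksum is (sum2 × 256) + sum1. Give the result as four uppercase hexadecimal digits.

EEFA

Running sums (mod 255):
  after byte 0 (0x29): sum1=41, sum2=41
  after byte 1 (0x96): sum1=191, sum2=232
  after byte 2 (0x3F): sum1=254, sum2=231
  after byte 3 (0x5F): sum1=94, sum2=70
  after byte 4 (0x4F): sum1=173, sum2=243
  after byte 5 (0x4D): sum1=250, sum2=238
Checksum = sum2·256 + sum1 = 238·256 + 250 = 61178 = 0xEEFA.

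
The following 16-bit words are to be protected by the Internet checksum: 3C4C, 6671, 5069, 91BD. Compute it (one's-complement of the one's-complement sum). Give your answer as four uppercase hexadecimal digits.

7B1B

One's-complement addition (fold any carry out of bit 15 back into bit 0):
  0x3C4C + 0x6671 = 0x0A2BD
  0xA2BD + 0x5069 = 0x0F326
  0xF326 + 0x91BD = 0x184E3 → wrap carry → 0x84E4
One's-complement sum = 0x84E4.
Checksum = ~0x84E4 & 0xFFFF = 0x7B1B.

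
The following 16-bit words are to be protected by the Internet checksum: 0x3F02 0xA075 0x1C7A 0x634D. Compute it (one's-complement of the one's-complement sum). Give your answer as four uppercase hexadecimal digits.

One's-complement addition (fold any carry out of bit 15 back into bit 0):
  0x3F02 + 0xA075 = 0x0DF77
  0xDF77 + 0x1C7A = 0x0FBF1
  0xFBF1 + 0x634D = 0x15F3E → wrap carry → 0x5F3F
One's-complement sum = 0x5F3F.
Checksum = ~0x5F3F & 0xFFFF = 0xA0C0.

A0C0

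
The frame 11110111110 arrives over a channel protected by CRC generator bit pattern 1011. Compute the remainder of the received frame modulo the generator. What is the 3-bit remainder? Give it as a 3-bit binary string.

000

Modulo-2 division of 11110111110 by 1011:
  pos 0: 1111 XOR 1011 = 0100
  pos 1: 1000 XOR 1011 = 0011
  pos 3: 1111 XOR 1011 = 0100
  pos 4: 1001 XOR 1011 = 0010
  pos 6: 1011 XOR 1011 = 0000
Remainder = 000 (zero — the frame passes the CRC check).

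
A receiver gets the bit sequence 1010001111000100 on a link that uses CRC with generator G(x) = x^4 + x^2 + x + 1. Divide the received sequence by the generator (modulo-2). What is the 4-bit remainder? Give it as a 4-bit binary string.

Modulo-2 division of 1010001111000100 by 10111:
  pos 0: 10100 XOR 10111 = 00011
  pos 3: 11011 XOR 10111 = 01100
  pos 4: 11001 XOR 10111 = 01110
  pos 5: 11101 XOR 10111 = 01010
  pos 6: 10100 XOR 10111 = 00011
  pos 9: 11001 XOR 10111 = 01110
  pos 10: 11100 XOR 10111 = 01011
  pos 11: 10110 XOR 10111 = 00001
Remainder = 0001 (nonzero — an error is detected).

0001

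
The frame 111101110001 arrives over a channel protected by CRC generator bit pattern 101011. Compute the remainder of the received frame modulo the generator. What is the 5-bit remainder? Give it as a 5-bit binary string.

00000

Modulo-2 division of 111101110001 by 101011:
  pos 0: 111101 XOR 101011 = 010110
  pos 1: 101101 XOR 101011 = 000110
  pos 4: 110100 XOR 101011 = 011111
  pos 5: 111110 XOR 101011 = 010101
  pos 6: 101011 XOR 101011 = 000000
Remainder = 00000 (zero — the frame passes the CRC check).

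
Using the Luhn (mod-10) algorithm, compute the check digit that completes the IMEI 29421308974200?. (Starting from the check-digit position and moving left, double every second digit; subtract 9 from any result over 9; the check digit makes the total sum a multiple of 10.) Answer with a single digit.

5

Partial digits right→left: 0 0 2 4 7 9 8 0 3 1 2 4 9 2
Double every second digit counting from the check-digit position (so the 1st, 3rd, 5th, ... of the partial from the right).
  doubled (with −9 where >9): 0 4 5 7 6 4 9 → sum 35
  kept as-is: 0 4 9 0 1 4 2 → sum 20
Total = 35 + 20 = 55.
Check digit = (10 − (55 mod 10)) mod 10 = 5.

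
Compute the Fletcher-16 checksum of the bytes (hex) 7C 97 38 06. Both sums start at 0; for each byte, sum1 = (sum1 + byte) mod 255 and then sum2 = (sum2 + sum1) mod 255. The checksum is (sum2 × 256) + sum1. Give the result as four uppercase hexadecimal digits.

Running sums (mod 255):
  after byte 0 (7C): sum1=124, sum2=124
  after byte 1 (97): sum1=20, sum2=144
  after byte 2 (38): sum1=76, sum2=220
  after byte 3 (06): sum1=82, sum2=47
Checksum = sum2·256 + sum1 = 47·256 + 82 = 12114 = 0x2F52.

2F52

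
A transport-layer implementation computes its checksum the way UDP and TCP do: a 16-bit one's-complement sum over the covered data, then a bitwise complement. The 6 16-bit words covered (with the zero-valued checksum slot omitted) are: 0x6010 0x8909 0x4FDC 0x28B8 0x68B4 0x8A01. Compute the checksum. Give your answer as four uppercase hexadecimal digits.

AB9B

One's-complement addition (fold any carry out of bit 15 back into bit 0):
  0x6010 + 0x8909 = 0x0E919
  0xE919 + 0x4FDC = 0x138F5 → wrap carry → 0x38F6
  0x38F6 + 0x28B8 = 0x061AE
  0x61AE + 0x68B4 = 0x0CA62
  0xCA62 + 0x8A01 = 0x15463 → wrap carry → 0x5464
One's-complement sum = 0x5464.
Checksum = ~0x5464 & 0xFFFF = 0xAB9B.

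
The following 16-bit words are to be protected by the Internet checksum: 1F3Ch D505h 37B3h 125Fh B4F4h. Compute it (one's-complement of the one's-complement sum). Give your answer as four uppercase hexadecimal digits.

One's-complement addition (fold any carry out of bit 15 back into bit 0):
  0x1F3C + 0xD505 = 0x0F441
  0xF441 + 0x37B3 = 0x12BF4 → wrap carry → 0x2BF5
  0x2BF5 + 0x125F = 0x03E54
  0x3E54 + 0xB4F4 = 0x0F348
One's-complement sum = 0xF348.
Checksum = ~0xF348 & 0xFFFF = 0x0CB7.

0CB7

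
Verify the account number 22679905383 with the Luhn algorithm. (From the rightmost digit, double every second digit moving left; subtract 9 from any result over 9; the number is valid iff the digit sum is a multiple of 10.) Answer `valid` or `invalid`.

invalid

From the right, keep odd positions and double even positions (subtract 9 from any doubled value over 9):
  doubled (positions 2,4,...): 7 1 9 5 4 → sum 26
  kept (positions 1,3,...): 3 3 0 9 6 2 → sum 23
Total = 49.
49 mod 10 = 9, so the number is invalid.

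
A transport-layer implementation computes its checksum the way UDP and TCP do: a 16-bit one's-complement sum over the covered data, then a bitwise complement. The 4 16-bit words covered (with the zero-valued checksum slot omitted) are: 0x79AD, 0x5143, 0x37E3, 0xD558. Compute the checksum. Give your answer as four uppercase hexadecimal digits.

One's-complement addition (fold any carry out of bit 15 back into bit 0):
  0x79AD + 0x5143 = 0x0CAF0
  0xCAF0 + 0x37E3 = 0x102D3 → wrap carry → 0x02D4
  0x02D4 + 0xD558 = 0x0D82C
One's-complement sum = 0xD82C.
Checksum = ~0xD82C & 0xFFFF = 0x27D3.

27D3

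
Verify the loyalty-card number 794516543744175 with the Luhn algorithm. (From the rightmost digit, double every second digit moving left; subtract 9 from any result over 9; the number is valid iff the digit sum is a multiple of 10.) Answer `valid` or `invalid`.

invalid

From the right, keep odd positions and double even positions (subtract 9 from any doubled value over 9):
  doubled (positions 2,4,...): 5 8 5 8 3 1 9 → sum 39
  kept (positions 1,3,...): 5 1 4 3 5 1 4 7 → sum 30
Total = 69.
69 mod 10 = 9, so the number is invalid.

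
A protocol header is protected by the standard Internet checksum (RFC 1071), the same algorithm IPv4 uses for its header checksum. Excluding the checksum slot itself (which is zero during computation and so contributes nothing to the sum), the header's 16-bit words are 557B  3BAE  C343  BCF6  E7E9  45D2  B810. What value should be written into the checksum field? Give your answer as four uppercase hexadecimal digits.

One's-complement addition (fold any carry out of bit 15 back into bit 0):
  0x557B + 0x3BAE = 0x09129
  0x9129 + 0xC343 = 0x1546C → wrap carry → 0x546D
  0x546D + 0xBCF6 = 0x11163 → wrap carry → 0x1164
  0x1164 + 0xE7E9 = 0x0F94D
  0xF94D + 0x45D2 = 0x13F1F → wrap carry → 0x3F20
  0x3F20 + 0xB810 = 0x0F730
One's-complement sum = 0xF730.
Checksum = ~0xF730 & 0xFFFF = 0x08CF.

08CF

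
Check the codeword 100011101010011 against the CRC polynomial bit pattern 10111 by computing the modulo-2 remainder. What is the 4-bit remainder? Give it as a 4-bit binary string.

Modulo-2 division of 100011101010011 by 10111:
  pos 0: 10001 XOR 10111 = 00110
  pos 2: 11011 XOR 10111 = 01100
  pos 3: 11000 XOR 10111 = 01111
  pos 4: 11111 XOR 10111 = 01000
  pos 5: 10000 XOR 10111 = 00111
  pos 7: 11110 XOR 10111 = 01001
  pos 8: 10010 XOR 10111 = 00101
  pos 10: 10111 XOR 10111 = 00000
Remainder = 0000 (zero — the frame passes the CRC check).

0000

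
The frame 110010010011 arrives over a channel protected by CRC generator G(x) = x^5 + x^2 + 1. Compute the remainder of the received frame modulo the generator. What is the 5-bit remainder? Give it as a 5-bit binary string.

10001

Modulo-2 division of 110010010011 by 100101:
  pos 0: 110010 XOR 100101 = 010111
  pos 1: 101110 XOR 100101 = 001011
  pos 3: 101110 XOR 100101 = 001011
  pos 5: 101101 XOR 100101 = 001000
Remainder = 10001 (nonzero — an error is detected).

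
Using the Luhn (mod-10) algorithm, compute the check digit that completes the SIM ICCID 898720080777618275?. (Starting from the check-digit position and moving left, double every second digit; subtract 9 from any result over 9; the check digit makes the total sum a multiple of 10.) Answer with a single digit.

6

Partial digits right→left: 5 7 2 8 1 6 7 7 7 0 8 0 0 2 7 8 9 8
Double every second digit counting from the check-digit position (so the 1st, 3rd, 5th, ... of the partial from the right).
  doubled (with −9 where >9): 1 4 2 5 5 7 0 5 9 → sum 38
  kept as-is: 7 8 6 7 0 0 2 8 8 → sum 46
Total = 38 + 46 = 84.
Check digit = (10 − (84 mod 10)) mod 10 = 6.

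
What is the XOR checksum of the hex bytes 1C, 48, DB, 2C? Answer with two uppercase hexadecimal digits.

A3

XOR the bytes together:
  start with 0x1C
  0x1C ⊕ 0x48 = 0x54
  0x54 ⊕ 0xDB = 0x8F
  0x8F ⊕ 0x2C = 0xA3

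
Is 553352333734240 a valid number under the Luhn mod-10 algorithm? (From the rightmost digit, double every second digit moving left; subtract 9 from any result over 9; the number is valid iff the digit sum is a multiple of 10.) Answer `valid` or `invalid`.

invalid

From the right, keep odd positions and double even positions (subtract 9 from any doubled value over 9):
  doubled (positions 2,4,...): 8 8 5 6 4 6 1 → sum 38
  kept (positions 1,3,...): 0 2 3 3 3 5 3 5 → sum 24
Total = 62.
62 mod 10 = 2, so the number is invalid.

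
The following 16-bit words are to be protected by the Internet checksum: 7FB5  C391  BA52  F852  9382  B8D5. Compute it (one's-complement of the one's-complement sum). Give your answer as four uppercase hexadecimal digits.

BDBA

One's-complement addition (fold any carry out of bit 15 back into bit 0):
  0x7FB5 + 0xC391 = 0x14346 → wrap carry → 0x4347
  0x4347 + 0xBA52 = 0x0FD99
  0xFD99 + 0xF852 = 0x1F5EB → wrap carry → 0xF5EC
  0xF5EC + 0x9382 = 0x1896E → wrap carry → 0x896F
  0x896F + 0xB8D5 = 0x14244 → wrap carry → 0x4245
One's-complement sum = 0x4245.
Checksum = ~0x4245 & 0xFFFF = 0xBDBA.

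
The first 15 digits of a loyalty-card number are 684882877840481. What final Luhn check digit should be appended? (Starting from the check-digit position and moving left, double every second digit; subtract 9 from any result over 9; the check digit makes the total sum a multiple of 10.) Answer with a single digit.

1

Partial digits right→left: 1 8 4 0 4 8 7 7 8 2 8 8 4 8 6
Double every second digit counting from the check-digit position (so the 1st, 3rd, 5th, ... of the partial from the right).
  doubled (with −9 where >9): 2 8 8 5 7 7 8 3 → sum 48
  kept as-is: 8 0 8 7 2 8 8 → sum 41
Total = 48 + 41 = 89.
Check digit = (10 − (89 mod 10)) mod 10 = 1.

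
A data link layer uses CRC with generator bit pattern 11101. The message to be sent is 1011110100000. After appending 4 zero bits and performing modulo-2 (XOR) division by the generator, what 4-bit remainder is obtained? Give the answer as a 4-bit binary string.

Append 4 zeros: 10111101000000000. Divide by 11101 (XOR where the leading bit is 1):
  pos 0: 10111 XOR 11101 = 01010
  pos 1: 10101 XOR 11101 = 01000
  pos 2: 10000 XOR 11101 = 01101
  pos 3: 11011 XOR 11101 = 00110
  pos 5: 11000 XOR 11101 = 00101
  pos 7: 10100 XOR 11101 = 01001
  pos 8: 10010 XOR 11101 = 01111
  pos 9: 11110 XOR 11101 = 00011
  pos 12: 11000 XOR 11101 = 00101
Remainder (last 4 bits) = 0101. This is the CRC / FCS.

0101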